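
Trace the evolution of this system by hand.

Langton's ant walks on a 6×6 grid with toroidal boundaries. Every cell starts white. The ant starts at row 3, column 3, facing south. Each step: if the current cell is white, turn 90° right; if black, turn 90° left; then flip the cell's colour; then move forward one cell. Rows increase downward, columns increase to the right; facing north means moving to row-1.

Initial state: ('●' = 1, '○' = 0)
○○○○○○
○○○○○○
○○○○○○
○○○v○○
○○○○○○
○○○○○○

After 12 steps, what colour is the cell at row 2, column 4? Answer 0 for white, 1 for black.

1

step 0: ○○○○○○
○○○○○○
○○○○○○
○○○v○○
○○○○○○
○○○○○○
step 1: ○○○○○○
○○○○○○
○○○○○○
○○<●○○
○○○○○○
○○○○○○
step 2: ○○○○○○
○○○○○○
○○^○○○
○○●●○○
○○○○○○
○○○○○○
step 3: ○○○○○○
○○○○○○
○○●>○○
○○●●○○
○○○○○○
○○○○○○
step 4: ○○○○○○
○○○○○○
○○●●○○
○○●v○○
○○○○○○
○○○○○○
step 5: ○○○○○○
○○○○○○
○○●●○○
○○●○>○
○○○○○○
○○○○○○
step 6: ○○○○○○
○○○○○○
○○●●○○
○○●○●○
○○○○v○
○○○○○○
step 7: ○○○○○○
○○○○○○
○○●●○○
○○●○●○
○○○<●○
○○○○○○
step 8: ○○○○○○
○○○○○○
○○●●○○
○○●^●○
○○○●●○
○○○○○○
step 9: ○○○○○○
○○○○○○
○○●●○○
○○●●>○
○○○●●○
○○○○○○
step 10: ○○○○○○
○○○○○○
○○●●^○
○○●●○○
○○○●●○
○○○○○○
step 11: ○○○○○○
○○○○○○
○○●●●>
○○●●○○
○○○●●○
○○○○○○
step 12: ○○○○○○
○○○○○○
○○●●●●
○○●●○v
○○○●●○
○○○○○○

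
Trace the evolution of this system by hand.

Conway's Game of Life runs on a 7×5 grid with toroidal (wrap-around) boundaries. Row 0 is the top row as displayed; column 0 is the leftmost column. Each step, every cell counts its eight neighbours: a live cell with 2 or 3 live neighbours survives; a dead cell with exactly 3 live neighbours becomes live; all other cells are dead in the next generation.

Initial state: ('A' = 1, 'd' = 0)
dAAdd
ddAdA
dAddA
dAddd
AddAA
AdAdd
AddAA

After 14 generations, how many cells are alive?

0) dAAdd
ddAdA
dAddA
dAddd
AddAA
AdAdd
AddAA
1) dAAdd
ddAdd
dAAAd
dAAAd
AdAAA
ddAdd
AddAA
2) AAAdA
ddddd
ddddd
ddddd
AdddA
ddAdd
AddAA
3) dAAdd
AAddd
ddddd
ddddd
ddddd
dAddd
ddddd
4) AAAdd
AAAdd
ddddd
ddddd
ddddd
ddddd
dAAdd
5) dddAd
AdAdd
dAddd
ddddd
ddddd
ddddd
AdAdd
6) ddAAA
dAAdd
dAddd
ddddd
ddddd
ddddd
ddddd
7) dAAAd
AAddd
dAAdd
ddddd
ddddd
ddddd
dddAd
8) AAdAA
AddAd
AAAdd
ddddd
ddddd
ddddd
dddAd
9) AAdAd
dddAd
AAAdA
dAddd
ddddd
ddddd
AdAAd
10) AAdAd
dddAd
AAAAA
dAAdd
ddddd
ddddd
AdAAd
11) AAdAd
ddddd
AdddA
ddddA
ddddd
ddddd
AdAAd
12) AAdAd
dAddd
AdddA
AdddA
ddddd
ddddd
AdAAd
13) AddAd
dAAdd
dAddA
AdddA
ddddd
ddddd
AdAAd
14) AddAd
dAAAA
dAAAA
AdddA
ddddd
ddddd
dAAAd

15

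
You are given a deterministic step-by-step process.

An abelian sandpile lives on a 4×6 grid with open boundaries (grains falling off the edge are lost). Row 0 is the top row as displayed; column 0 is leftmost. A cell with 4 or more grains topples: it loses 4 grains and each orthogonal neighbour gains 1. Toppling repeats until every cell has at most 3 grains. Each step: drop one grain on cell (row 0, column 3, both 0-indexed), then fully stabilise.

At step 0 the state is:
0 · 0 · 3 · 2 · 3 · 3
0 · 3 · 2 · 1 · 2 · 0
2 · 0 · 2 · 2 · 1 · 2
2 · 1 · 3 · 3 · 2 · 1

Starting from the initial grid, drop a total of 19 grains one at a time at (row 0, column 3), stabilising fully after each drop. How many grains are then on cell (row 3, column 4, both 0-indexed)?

step 0: 0 · 0 · 3 · 2 · 3 · 3
0 · 3 · 2 · 1 · 2 · 0
2 · 0 · 2 · 2 · 1 · 2
2 · 1 · 3 · 3 · 2 · 1
step 1: 0 · 0 · 3 · 3 · 3 · 3
0 · 3 · 2 · 1 · 2 · 0
2 · 0 · 2 · 2 · 1 · 2
2 · 1 · 3 · 3 · 2 · 1
step 2: 0 · 1 · 0 · 2 · 1 · 0
0 · 3 · 3 · 2 · 3 · 1
2 · 0 · 2 · 2 · 1 · 2
2 · 1 · 3 · 3 · 2 · 1
step 3: 0 · 1 · 0 · 3 · 1 · 0
0 · 3 · 3 · 2 · 3 · 1
2 · 0 · 2 · 2 · 1 · 2
2 · 1 · 3 · 3 · 2 · 1
step 4: 0 · 1 · 1 · 0 · 2 · 0
0 · 3 · 3 · 3 · 3 · 1
2 · 0 · 2 · 2 · 1 · 2
2 · 1 · 3 · 3 · 2 · 1
step 5: 0 · 1 · 1 · 1 · 2 · 0
0 · 3 · 3 · 3 · 3 · 1
2 · 0 · 2 · 2 · 1 · 2
2 · 1 · 3 · 3 · 2 · 1
step 6: 0 · 1 · 1 · 2 · 2 · 0
0 · 3 · 3 · 3 · 3 · 1
2 · 0 · 2 · 2 · 1 · 2
2 · 1 · 3 · 3 · 2 · 1
step 7: 0 · 1 · 1 · 3 · 2 · 0
0 · 3 · 3 · 3 · 3 · 1
2 · 0 · 2 · 2 · 1 · 2
2 · 1 · 3 · 3 · 2 · 1
step 8: 0 · 2 · 3 · 2 · 0 · 1
1 · 0 · 1 · 2 · 1 · 2
2 · 1 · 3 · 3 · 2 · 2
2 · 1 · 3 · 3 · 2 · 1
step 9: 0 · 2 · 3 · 3 · 0 · 1
1 · 0 · 1 · 2 · 1 · 2
2 · 1 · 3 · 3 · 2 · 2
2 · 1 · 3 · 3 · 2 · 1
step 10: 0 · 3 · 0 · 1 · 1 · 1
1 · 0 · 2 · 3 · 1 · 2
2 · 1 · 3 · 3 · 2 · 2
2 · 1 · 3 · 3 · 2 · 1
step 11: 0 · 3 · 0 · 2 · 1 · 1
1 · 0 · 2 · 3 · 1 · 2
2 · 1 · 3 · 3 · 2 · 2
2 · 1 · 3 · 3 · 2 · 1
step 12: 0 · 3 · 0 · 3 · 1 · 1
1 · 0 · 2 · 3 · 1 · 2
2 · 1 · 3 · 3 · 2 · 2
2 · 1 · 3 · 3 · 2 · 1
step 13: 0 · 3 · 2 · 1 · 2 · 1
1 · 1 · 0 · 2 · 2 · 2
2 · 2 · 2 · 2 · 3 · 2
2 · 2 · 1 · 1 · 3 · 1
step 14: 0 · 3 · 2 · 2 · 2 · 1
1 · 1 · 0 · 2 · 2 · 2
2 · 2 · 2 · 2 · 3 · 2
2 · 2 · 1 · 1 · 3 · 1
step 15: 0 · 3 · 2 · 3 · 2 · 1
1 · 1 · 0 · 2 · 2 · 2
2 · 2 · 2 · 2 · 3 · 2
2 · 2 · 1 · 1 · 3 · 1
step 16: 0 · 3 · 3 · 0 · 3 · 1
1 · 1 · 0 · 3 · 2 · 2
2 · 2 · 2 · 2 · 3 · 2
2 · 2 · 1 · 1 · 3 · 1
step 17: 0 · 3 · 3 · 1 · 3 · 1
1 · 1 · 0 · 3 · 2 · 2
2 · 2 · 2 · 2 · 3 · 2
2 · 2 · 1 · 1 · 3 · 1
step 18: 0 · 3 · 3 · 2 · 3 · 1
1 · 1 · 0 · 3 · 2 · 2
2 · 2 · 2 · 2 · 3 · 2
2 · 2 · 1 · 1 · 3 · 1
step 19: 0 · 3 · 3 · 3 · 3 · 1
1 · 1 · 0 · 3 · 2 · 2
2 · 2 · 2 · 2 · 3 · 2
2 · 2 · 1 · 1 · 3 · 1

3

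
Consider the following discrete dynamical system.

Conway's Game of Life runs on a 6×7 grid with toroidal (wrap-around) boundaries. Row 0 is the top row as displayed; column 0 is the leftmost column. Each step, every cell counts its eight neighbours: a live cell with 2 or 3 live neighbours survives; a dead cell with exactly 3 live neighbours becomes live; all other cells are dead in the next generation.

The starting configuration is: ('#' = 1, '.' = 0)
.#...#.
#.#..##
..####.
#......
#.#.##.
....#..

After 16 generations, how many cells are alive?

0) .#...#.
#.#..##
..####.
#......
#.#.##.
....#..
1) ##..##.
#.#....
#.####.
..#....
.#.####
.#.##.#
2) ....##.
#.#....
..#.#.#
#......
.#....#
.#.....
3) .#.....
.#..#.#
#..#..#
##...##
.#.....
#....#.
4) .#...##
.##..##
..#.#..
.##..#.
.#...#.
##.....
5) .....#.
.####.#
#...#.#
.#####.
......#
.##..#.
6) #....##
.####.#
......#
.####..
#.....#
.....##
7) .###...
.####..
.......
.###.##
#####.#
.......
8) .#..#..
.#..#..
#....#.
.....##
....#.#
....#..
9) ...###.
##..##.
#...##.
#...#..
....#.#
...##..
10) ..#...#
##.....
#..#...
#..##..
....#..
.......
11) ##.....
###...#
#.###.#
...##..
...##..
.......
12) ..#...#
.....#.
....#.#
.......
...##..
.......
13) .......
.....##
.....#.
...###.
.......
...#...
14) .......
.....##
.......
....##.
...#...
.......
15) .......
.......
....#.#
....#..
....#..
.......
16) .......
.......
.....#.
...##..
.......
.......

3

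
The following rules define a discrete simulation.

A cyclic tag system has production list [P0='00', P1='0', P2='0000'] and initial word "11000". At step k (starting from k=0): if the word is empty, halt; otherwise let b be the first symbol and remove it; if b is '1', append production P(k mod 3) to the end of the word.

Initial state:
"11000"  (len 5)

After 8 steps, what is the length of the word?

[0] "11000"  (len 5)
[1] "100000"  (len 6)
[2] "000000"  (len 6)
[3] "00000"  (len 5)
[4] "0000"  (len 4)
[5] "000"  (len 3)
[6] "00"  (len 2)
[7] "0"  (len 1)
[8] (halted — word empty)

0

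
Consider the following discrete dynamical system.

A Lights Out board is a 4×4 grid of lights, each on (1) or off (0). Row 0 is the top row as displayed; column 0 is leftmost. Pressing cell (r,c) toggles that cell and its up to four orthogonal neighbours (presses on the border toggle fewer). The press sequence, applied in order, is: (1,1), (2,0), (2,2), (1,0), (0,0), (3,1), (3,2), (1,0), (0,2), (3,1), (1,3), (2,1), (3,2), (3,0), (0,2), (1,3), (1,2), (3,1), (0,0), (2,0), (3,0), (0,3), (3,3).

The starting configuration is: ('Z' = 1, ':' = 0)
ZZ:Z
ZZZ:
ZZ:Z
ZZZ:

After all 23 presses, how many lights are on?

6

[0] ZZ:Z
ZZZ:
ZZ:Z
ZZZ:
[1] Z::Z
::::
Z::Z
ZZZ:
[2] Z::Z
Z:::
:Z:Z
:ZZ:
[3] Z::Z
Z:Z:
::Z:
:Z::
[4] :::Z
:ZZ:
Z:Z:
:Z::
[5] ZZ:Z
ZZZ:
Z:Z:
:Z::
[6] ZZ:Z
ZZZ:
ZZZ:
Z:Z:
[7] ZZ:Z
ZZZ:
ZZ::
ZZ:Z
[8] :Z:Z
::Z:
:Z::
ZZ:Z
[9] ::Z:
::::
:Z::
ZZ:Z
[10] ::Z:
::::
::::
::ZZ
[11] ::ZZ
::ZZ
:::Z
::ZZ
[12] ::ZZ
:ZZZ
ZZZZ
:ZZZ
[13] ::ZZ
:ZZZ
ZZ:Z
::::
[14] ::ZZ
:ZZZ
:Z:Z
ZZ::
[15] :Z::
:Z:Z
:Z:Z
ZZ::
[16] :Z:Z
:ZZ:
:Z::
ZZ::
[17] :ZZZ
:::Z
:ZZ:
ZZ::
[18] :ZZZ
:::Z
::Z:
::Z:
[19] Z:ZZ
Z::Z
::Z:
::Z:
[20] Z:ZZ
:::Z
ZZZ:
Z:Z:
[21] Z:ZZ
:::Z
:ZZ:
:ZZ:
[22] Z:::
::::
:ZZ:
:ZZ:
[23] Z:::
::::
:ZZZ
:Z:Z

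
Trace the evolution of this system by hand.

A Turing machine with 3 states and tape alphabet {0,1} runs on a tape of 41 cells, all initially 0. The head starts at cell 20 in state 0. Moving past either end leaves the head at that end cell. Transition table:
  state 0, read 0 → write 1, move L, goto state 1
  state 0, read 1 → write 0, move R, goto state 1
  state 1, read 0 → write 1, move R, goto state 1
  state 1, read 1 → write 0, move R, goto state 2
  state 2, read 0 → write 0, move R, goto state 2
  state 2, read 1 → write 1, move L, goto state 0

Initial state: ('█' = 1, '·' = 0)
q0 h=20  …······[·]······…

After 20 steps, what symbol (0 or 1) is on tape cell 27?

step 0: q0 h=20  …······[·]······…
step 1: q1 h=19  …······[·]█·····…
step 2: q1 h=20  …·····█[█]······…
step 3: q2 h=21  …····█·[·]······…
step 4: q2 h=22  …···█··[·]······…
step 5: q2 h=23  …··█···[·]······…
step 6: q2 h=24  …·█····[·]······…
step 7: q2 h=25  …█·····[·]······…
step 8: q2 h=26  …······[·]······…
step 9: q2 h=27  …······[·]······…
step 10: q2 h=28  …······[·]······…
step 11: q2 h=29  …······[·]······…
step 12: q2 h=30  …······[·]······…
step 13: q2 h=31  …······[·]······…
step 14: q2 h=32  …······[·]······…
step 15: q2 h=33  …······[·]······…
step 16: q2 h=34  …······[·]······|
step 17: q2 h=35  …······[·]·····|
step 18: q2 h=36  …······[·]····|
step 19: q2 h=37  …······[·]···|
step 20: q2 h=38  …······[·]··|

0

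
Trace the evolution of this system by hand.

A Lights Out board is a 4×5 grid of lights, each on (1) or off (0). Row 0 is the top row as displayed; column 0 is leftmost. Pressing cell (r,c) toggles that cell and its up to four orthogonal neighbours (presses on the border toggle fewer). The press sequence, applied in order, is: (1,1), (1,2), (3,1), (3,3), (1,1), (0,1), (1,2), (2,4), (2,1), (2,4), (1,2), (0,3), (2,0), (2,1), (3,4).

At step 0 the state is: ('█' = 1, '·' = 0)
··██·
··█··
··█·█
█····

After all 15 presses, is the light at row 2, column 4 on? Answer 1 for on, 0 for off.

0

t=0: ··██·
··█··
··█·█
█····
t=1: ·███·
██···
·██·█
█····
t=2: ·█·█·
█·██·
·█··█
█····
t=3: ·█·█·
█·██·
····█
·██··
t=4: ·█·█·
█·██·
···██
·█·██
t=5: ···█·
·█·█·
·█·██
·█·██
t=6: ████·
···█·
·█·██
·█·██
t=7: ██·█·
·██··
·████
·█·██
t=8: ██·█·
·██·█
·██··
·█·█·
t=9: ██·█·
··█·█
█····
···█·
t=10: ██·█·
··█··
█··██
···██
t=11: ████·
·█·█·
█·███
···██
t=12: ██··█
·█···
█·███
···██
t=13: ██··█
██···
·████
█··██
t=14: ██··█
█····
█··██
██·██
t=15: ██··█
█····
█··█·
██···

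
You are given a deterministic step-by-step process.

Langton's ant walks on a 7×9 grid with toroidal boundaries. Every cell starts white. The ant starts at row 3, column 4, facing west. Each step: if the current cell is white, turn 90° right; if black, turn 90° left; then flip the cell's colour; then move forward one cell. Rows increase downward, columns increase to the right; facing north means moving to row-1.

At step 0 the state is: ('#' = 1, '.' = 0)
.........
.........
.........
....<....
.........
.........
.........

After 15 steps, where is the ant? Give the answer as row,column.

t=0: .........
.........
.........
....<....
.........
.........
.........
t=1: .........
.........
....^....
....#....
.........
.........
.........
t=2: .........
.........
....#>...
....#....
.........
.........
.........
t=3: .........
.........
....##...
....#v...
.........
.........
.........
t=4: .........
.........
....##...
....<#...
.........
.........
.........
t=5: .........
.........
....##...
.....#...
....v....
.........
.........
t=6: .........
.........
....##...
.....#...
...<#....
.........
.........
t=7: .........
.........
....##...
...^.#...
...##....
.........
.........
t=8: .........
.........
....##...
...#>#...
...##....
.........
.........
t=9: .........
.........
....##...
...###...
...#v....
.........
.........
t=10: .........
.........
....##...
...###...
...#.>...
.........
.........
t=11: .........
.........
....##...
...###...
...#.#...
.....v...
.........
t=12: .........
.........
....##...
...###...
...#.#...
....<#...
.........
t=13: .........
.........
....##...
...###...
...#^#...
....##...
.........
t=14: .........
.........
....##...
...###...
...##>...
....##...
.........
t=15: .........
.........
....##...
...##^...
...##....
....##...
.........

3,5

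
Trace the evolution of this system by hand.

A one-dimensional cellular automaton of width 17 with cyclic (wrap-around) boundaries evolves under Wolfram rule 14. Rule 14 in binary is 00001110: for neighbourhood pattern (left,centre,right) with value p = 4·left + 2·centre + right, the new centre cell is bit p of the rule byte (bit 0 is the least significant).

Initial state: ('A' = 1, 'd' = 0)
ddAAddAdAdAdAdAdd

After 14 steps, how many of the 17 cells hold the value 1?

t=0: ddAAddAdAdAdAdAdd
t=1: dAAddAAdAdAdAdAdd
t=2: AAddAAddAdAdAdAdd
t=3: AddAAddAAdAdAdAdA
t=4: ddAAddAAddAdAdAdA
t=5: dAAddAAddAAdAdAdA
t=6: dAddAAddAAddAdAdA
t=7: dAdAAddAAddAAdAdA
t=8: dAdAddAAddAAddAdA
t=9: dAdAdAAddAAddAAdA
t=10: dAdAdAddAAddAAddA
t=11: dAdAdAdAAddAAddAA
t=12: dAdAdAdAddAAddAAd
t=13: AAdAdAdAdAAddAAdd
t=14: AddAdAdAdAddAAddA

8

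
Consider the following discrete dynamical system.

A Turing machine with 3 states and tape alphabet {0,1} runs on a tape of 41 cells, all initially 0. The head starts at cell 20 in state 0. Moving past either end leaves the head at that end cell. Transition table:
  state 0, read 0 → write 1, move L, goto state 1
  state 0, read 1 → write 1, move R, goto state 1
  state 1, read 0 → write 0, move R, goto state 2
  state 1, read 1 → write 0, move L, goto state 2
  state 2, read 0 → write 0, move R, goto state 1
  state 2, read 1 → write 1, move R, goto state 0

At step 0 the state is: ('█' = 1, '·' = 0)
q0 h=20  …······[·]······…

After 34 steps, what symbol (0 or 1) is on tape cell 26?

1

k=0  q0 h=20  …······[·]······…
k=1  q1 h=19  …······[·]█·····…
k=2  q2 h=20  …······[█]······…
k=3  q0 h=21  …·····█[·]······…
k=4  q1 h=20  …······[█]█·····…
k=5  q2 h=19  …······[·]·█····…
k=6  q1 h=20  …······[·]█·····…
k=7  q2 h=21  …······[█]······…
k=8  q0 h=22  …·····█[·]······…
k=9  q1 h=21  …······[█]█·····…
k=10  q2 h=20  …······[·]·█····…
k=11  q1 h=21  …······[·]█·····…
k=12  q2 h=22  …······[█]······…
k=13  q0 h=23  …·····█[·]······…
k=14  q1 h=22  …······[█]█·····…
k=15  q2 h=21  …······[·]·█····…
k=16  q1 h=22  …······[·]█·····…
k=17  q2 h=23  …······[█]······…
k=18  q0 h=24  …·····█[·]······…
k=19  q1 h=23  …······[█]█·····…
k=20  q2 h=22  …······[·]·█····…
k=21  q1 h=23  …······[·]█·····…
k=22  q2 h=24  …······[█]······…
k=23  q0 h=25  …·····█[·]······…
k=24  q1 h=24  …······[█]█·····…
k=25  q2 h=23  …······[·]·█····…
k=26  q1 h=24  …······[·]█·····…
k=27  q2 h=25  …······[█]······…
k=28  q0 h=26  …·····█[·]······…
k=29  q1 h=25  …······[█]█·····…
k=30  q2 h=24  …······[·]·█····…
k=31  q1 h=25  …······[·]█·····…
k=32  q2 h=26  …······[█]······…
k=33  q0 h=27  …·····█[·]······…
k=34  q1 h=26  …······[█]█·····…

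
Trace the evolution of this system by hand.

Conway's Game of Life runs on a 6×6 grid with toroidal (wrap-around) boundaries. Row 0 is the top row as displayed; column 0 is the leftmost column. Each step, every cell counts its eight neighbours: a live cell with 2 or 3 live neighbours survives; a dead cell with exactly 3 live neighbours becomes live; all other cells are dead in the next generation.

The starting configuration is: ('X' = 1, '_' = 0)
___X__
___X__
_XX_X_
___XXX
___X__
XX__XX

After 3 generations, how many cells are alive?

step 0: ___X__
___X__
_XX_X_
___XXX
___X__
XX__XX
step 1: X_XX_X
___XX_
__X__X
_____X
__XX__
X_XXXX
step 2: X_____
XX____
___X_X
__XXX_
XXX___
X_____
step 3: X____X
XX___X
XX_X_X
X___XX
X_X__X
X____X

17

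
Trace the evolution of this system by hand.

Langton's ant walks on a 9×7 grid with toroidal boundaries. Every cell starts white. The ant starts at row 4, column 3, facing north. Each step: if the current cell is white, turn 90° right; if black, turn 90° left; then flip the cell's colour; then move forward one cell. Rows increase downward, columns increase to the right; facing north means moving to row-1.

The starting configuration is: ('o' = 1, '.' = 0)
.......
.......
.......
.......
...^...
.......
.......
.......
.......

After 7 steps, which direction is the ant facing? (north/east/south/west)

gen 0: .......
.......
.......
.......
...^...
.......
.......
.......
.......
gen 1: .......
.......
.......
.......
...o>..
.......
.......
.......
.......
gen 2: .......
.......
.......
.......
...oo..
....v..
.......
.......
.......
gen 3: .......
.......
.......
.......
...oo..
...<o..
.......
.......
.......
gen 4: .......
.......
.......
.......
...^o..
...oo..
.......
.......
.......
gen 5: .......
.......
.......
.......
..<.o..
...oo..
.......
.......
.......
gen 6: .......
.......
.......
..^....
..o.o..
...oo..
.......
.......
.......
gen 7: .......
.......
.......
..o>...
..o.o..
...oo..
.......
.......
.......

east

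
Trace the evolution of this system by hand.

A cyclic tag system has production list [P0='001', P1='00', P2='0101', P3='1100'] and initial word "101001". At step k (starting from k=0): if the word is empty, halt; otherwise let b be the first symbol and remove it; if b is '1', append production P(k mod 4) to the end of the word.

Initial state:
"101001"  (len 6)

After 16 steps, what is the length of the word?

9

[0] "101001"  (len 6)
[1] "01001001"  (len 8)
[2] "1001001"  (len 7)
[3] "0010010101"  (len 10)
[4] "010010101"  (len 9)
[5] "10010101"  (len 8)
[6] "001010100"  (len 9)
[7] "01010100"  (len 8)
[8] "1010100"  (len 7)
[9] "010100001"  (len 9)
[10] "10100001"  (len 8)
[11] "01000010101"  (len 11)
[12] "1000010101"  (len 10)
[13] "000010101001"  (len 12)
[14] "00010101001"  (len 11)
[15] "0010101001"  (len 10)
[16] "010101001"  (len 9)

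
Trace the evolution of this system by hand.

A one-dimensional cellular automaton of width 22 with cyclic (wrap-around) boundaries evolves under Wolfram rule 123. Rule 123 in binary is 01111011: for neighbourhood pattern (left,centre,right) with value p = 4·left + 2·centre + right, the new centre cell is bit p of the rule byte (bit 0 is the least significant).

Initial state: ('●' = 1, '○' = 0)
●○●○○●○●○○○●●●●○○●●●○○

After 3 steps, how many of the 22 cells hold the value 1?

17

0) ●○●○○●○●○○○●●●●○○●●●○○
1) ○●○●●○●○●●●●○○●●●●○●●●
2) ●○●●●●○●●○○●●●●○○●●●○●
3) ●●●○○●●●●●●●○○●●●●○●●●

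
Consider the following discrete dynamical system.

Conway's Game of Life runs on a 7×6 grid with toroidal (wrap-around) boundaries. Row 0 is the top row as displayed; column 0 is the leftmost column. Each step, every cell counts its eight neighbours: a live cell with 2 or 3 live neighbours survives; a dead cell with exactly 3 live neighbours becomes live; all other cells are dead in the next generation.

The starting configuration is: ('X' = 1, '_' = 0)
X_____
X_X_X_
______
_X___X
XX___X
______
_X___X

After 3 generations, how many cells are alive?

gen 0: X_____
X_X_X_
______
_X___X
XX___X
______
_X___X
gen 1: X_____
_X___X
XX___X
_X___X
_X___X
_X___X
X_____
gen 2: XX___X
_X___X
_XX_XX
_XX_XX
_XX_XX
_X___X
XX___X
gen 3: __X_X_
______
______
______
______
______
__X_X_

4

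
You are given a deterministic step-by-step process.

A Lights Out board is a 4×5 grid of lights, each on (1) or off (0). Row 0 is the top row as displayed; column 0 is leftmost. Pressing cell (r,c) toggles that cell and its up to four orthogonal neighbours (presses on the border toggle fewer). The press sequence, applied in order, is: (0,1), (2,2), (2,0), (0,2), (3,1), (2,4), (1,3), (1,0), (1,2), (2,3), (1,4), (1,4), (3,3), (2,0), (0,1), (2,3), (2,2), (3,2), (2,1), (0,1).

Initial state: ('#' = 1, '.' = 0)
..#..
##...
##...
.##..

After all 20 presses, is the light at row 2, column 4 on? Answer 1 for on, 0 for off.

1

[0] ..#..
##...
##...
.##..
[1] ##...
#....
##...
.##..
[2] ##...
#.#..
#.##.
.#...
[3] ##...
..#..
.###.
##...
[4] #.##.
.....
.###.
##...
[5] #.##.
.....
..##.
..#..
[6] #.##.
....#
..#.#
..#.#
[7] #.#..
..##.
..###
..#.#
[8] ..#..
####.
#.###
..#.#
[9] .....
#....
#..##
..#.#
[10] .....
#..#.
#.#..
..###
[11] ....#
#...#
#.#.#
..###
[12] .....
#..#.
#.#..
..###
[13] .....
#..#.
#.##.
.....
[14] .....
...#.
.###.
#....
[15] ###..
.#.#.
.###.
#....
[16] ###..
.#...
.#..#
#..#.
[17] ###..
.##..
..###
#.##.
[18] ###..
.##..
...##
##...
[19] ###..
..#..
#####
#....
[20] .....
.##..
#####
#....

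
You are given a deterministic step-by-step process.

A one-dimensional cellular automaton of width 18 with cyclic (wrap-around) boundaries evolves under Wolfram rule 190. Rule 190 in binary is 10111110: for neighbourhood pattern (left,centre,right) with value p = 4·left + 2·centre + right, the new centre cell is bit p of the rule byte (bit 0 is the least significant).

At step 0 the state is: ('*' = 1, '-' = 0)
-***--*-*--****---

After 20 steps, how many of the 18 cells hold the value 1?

16

[0] -***--*-*--****---
[1] ***-**********-*--
[2] **-**********-****
[3] *-**********-*****
[4] -**********-******
[5] **********-******-
[6] *********-******-*
[7] ********-******-**
[8] *******-******-***
[9] ******-******-****
[10] *****-******-*****
[11] ****-******-******
[12] ***-******-*******
[13] **-******-********
[14] *-******-*********
[15] -******-**********
[16] ******-**********-
[17] *****-**********-*
[18] ****-**********-**
[19] ***-**********-***
[20] **-**********-****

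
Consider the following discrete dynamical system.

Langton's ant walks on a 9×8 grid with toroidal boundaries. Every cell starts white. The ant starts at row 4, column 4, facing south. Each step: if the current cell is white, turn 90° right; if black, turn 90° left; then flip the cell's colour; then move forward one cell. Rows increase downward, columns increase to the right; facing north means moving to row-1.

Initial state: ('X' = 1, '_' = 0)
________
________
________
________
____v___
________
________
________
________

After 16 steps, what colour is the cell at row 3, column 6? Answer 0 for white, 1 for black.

1

step 0: ________
________
________
________
____v___
________
________
________
________
step 1: ________
________
________
________
___<X___
________
________
________
________
step 2: ________
________
________
___^____
___XX___
________
________
________
________
step 3: ________
________
________
___X>___
___XX___
________
________
________
________
step 4: ________
________
________
___XX___
___Xv___
________
________
________
________
step 5: ________
________
________
___XX___
___X_>__
________
________
________
________
step 6: ________
________
________
___XX___
___X_X__
_____v__
________
________
________
step 7: ________
________
________
___XX___
___X_X__
____<X__
________
________
________
step 8: ________
________
________
___XX___
___X^X__
____XX__
________
________
________
step 9: ________
________
________
___XX___
___XX>__
____XX__
________
________
________
step 10: ________
________
________
___XX^__
___XX___
____XX__
________
________
________
step 11: ________
________
________
___XXX>_
___XX___
____XX__
________
________
________
step 12: ________
________
________
___XXXX_
___XX_v_
____XX__
________
________
________
step 13: ________
________
________
___XXXX_
___XX<X_
____XX__
________
________
________
step 14: ________
________
________
___XX^X_
___XXXX_
____XX__
________
________
________
step 15: ________
________
________
___X<_X_
___XXXX_
____XX__
________
________
________
step 16: ________
________
________
___X__X_
___XvXX_
____XX__
________
________
________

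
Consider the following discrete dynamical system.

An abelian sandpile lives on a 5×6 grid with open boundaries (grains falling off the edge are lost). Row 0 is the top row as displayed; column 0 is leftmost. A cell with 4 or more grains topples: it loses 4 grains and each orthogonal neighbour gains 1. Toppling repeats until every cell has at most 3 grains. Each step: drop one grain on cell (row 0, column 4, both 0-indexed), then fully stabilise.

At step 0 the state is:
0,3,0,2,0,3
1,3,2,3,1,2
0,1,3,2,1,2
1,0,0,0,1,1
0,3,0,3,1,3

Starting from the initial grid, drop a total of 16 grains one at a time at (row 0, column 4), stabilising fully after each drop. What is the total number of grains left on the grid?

46

[0] 0,3,0,2,0,3
1,3,2,3,1,2
0,1,3,2,1,2
1,0,0,0,1,1
0,3,0,3,1,3
[1] 0,3,0,2,1,3
1,3,2,3,1,2
0,1,3,2,1,2
1,0,0,0,1,1
0,3,0,3,1,3
[2] 0,3,0,2,2,3
1,3,2,3,1,2
0,1,3,2,1,2
1,0,0,0,1,1
0,3,0,3,1,3
[3] 0,3,0,2,3,3
1,3,2,3,1,2
0,1,3,2,1,2
1,0,0,0,1,1
0,3,0,3,1,3
[4] 0,3,0,3,1,0
1,3,2,3,2,3
0,1,3,2,1,2
1,0,0,0,1,1
0,3,0,3,1,3
[5] 0,3,0,3,2,0
1,3,2,3,2,3
0,1,3,2,1,2
1,0,0,0,1,1
0,3,0,3,1,3
[6] 0,3,0,3,3,0
1,3,2,3,2,3
0,1,3,2,1,2
1,0,0,0,1,1
0,3,0,3,1,3
[7] 0,3,1,1,2,2
1,3,3,1,1,0
0,1,3,3,2,3
1,0,0,0,1,1
0,3,0,3,1,3
[8] 0,3,1,1,3,2
1,3,3,1,1,0
0,1,3,3,2,3
1,0,0,0,1,1
0,3,0,3,1,3
[9] 0,3,1,2,0,3
1,3,3,1,2,0
0,1,3,3,2,3
1,0,0,0,1,1
0,3,0,3,1,3
[10] 0,3,1,2,1,3
1,3,3,1,2,0
0,1,3,3,2,3
1,0,0,0,1,1
0,3,0,3,1,3
[11] 0,3,1,2,2,3
1,3,3,1,2,0
0,1,3,3,2,3
1,0,0,0,1,1
0,3,0,3,1,3
[12] 0,3,1,2,3,3
1,3,3,1,2,0
0,1,3,3,2,3
1,0,0,0,1,1
0,3,0,3,1,3
[13] 0,3,1,3,1,0
1,3,3,1,3,1
0,1,3,3,2,3
1,0,0,0,1,1
0,3,0,3,1,3
[14] 0,3,1,3,2,0
1,3,3,1,3,1
0,1,3,3,2,3
1,0,0,0,1,1
0,3,0,3,1,3
[15] 0,3,1,3,3,0
1,3,3,1,3,1
0,1,3,3,2,3
1,0,0,0,1,1
0,3,0,3,1,3
[16] 0,3,2,0,2,1
1,3,3,3,0,2
0,1,3,3,3,3
1,0,0,0,1,1
0,3,0,3,1,3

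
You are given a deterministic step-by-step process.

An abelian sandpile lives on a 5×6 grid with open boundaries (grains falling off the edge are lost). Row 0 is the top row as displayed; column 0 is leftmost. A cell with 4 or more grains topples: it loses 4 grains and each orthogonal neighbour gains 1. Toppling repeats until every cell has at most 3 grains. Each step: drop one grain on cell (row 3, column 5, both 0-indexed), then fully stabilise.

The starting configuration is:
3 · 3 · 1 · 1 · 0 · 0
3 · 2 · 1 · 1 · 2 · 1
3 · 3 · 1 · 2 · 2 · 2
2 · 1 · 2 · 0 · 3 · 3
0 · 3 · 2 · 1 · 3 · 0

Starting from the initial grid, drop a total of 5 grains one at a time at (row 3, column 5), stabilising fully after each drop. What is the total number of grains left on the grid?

step 0: 3 · 3 · 1 · 1 · 0 · 0
3 · 2 · 1 · 1 · 2 · 1
3 · 3 · 1 · 2 · 2 · 2
2 · 1 · 2 · 0 · 3 · 3
0 · 3 · 2 · 1 · 3 · 0
step 1: 3 · 3 · 1 · 1 · 0 · 0
3 · 2 · 1 · 1 · 2 · 1
3 · 3 · 1 · 2 · 3 · 3
2 · 1 · 2 · 1 · 1 · 1
0 · 3 · 2 · 2 · 0 · 2
step 2: 3 · 3 · 1 · 1 · 0 · 0
3 · 2 · 1 · 1 · 2 · 1
3 · 3 · 1 · 2 · 3 · 3
2 · 1 · 2 · 1 · 1 · 2
0 · 3 · 2 · 2 · 0 · 2
step 3: 3 · 3 · 1 · 1 · 0 · 0
3 · 2 · 1 · 1 · 2 · 1
3 · 3 · 1 · 2 · 3 · 3
2 · 1 · 2 · 1 · 1 · 3
0 · 3 · 2 · 2 · 0 · 2
step 4: 3 · 3 · 1 · 1 · 0 · 0
3 · 2 · 1 · 1 · 3 · 2
3 · 3 · 1 · 3 · 0 · 1
2 · 1 · 2 · 1 · 3 · 1
0 · 3 · 2 · 2 · 0 · 3
step 5: 3 · 3 · 1 · 1 · 0 · 0
3 · 2 · 1 · 1 · 3 · 2
3 · 3 · 1 · 3 · 0 · 1
2 · 1 · 2 · 1 · 3 · 2
0 · 3 · 2 · 2 · 0 · 3

52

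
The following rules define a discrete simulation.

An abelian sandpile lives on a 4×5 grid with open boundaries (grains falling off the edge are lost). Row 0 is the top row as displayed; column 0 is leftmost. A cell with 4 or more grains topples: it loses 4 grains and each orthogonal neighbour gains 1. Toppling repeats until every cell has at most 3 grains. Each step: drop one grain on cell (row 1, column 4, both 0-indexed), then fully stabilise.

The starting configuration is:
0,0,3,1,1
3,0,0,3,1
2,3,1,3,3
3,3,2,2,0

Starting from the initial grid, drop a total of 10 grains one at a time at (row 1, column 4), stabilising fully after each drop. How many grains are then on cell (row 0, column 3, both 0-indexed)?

3

[0] 0,0,3,1,1
3,0,0,3,1
2,3,1,3,3
3,3,2,2,0
[1] 0,0,3,1,1
3,0,0,3,2
2,3,1,3,3
3,3,2,2,0
[2] 0,0,3,1,1
3,0,0,3,3
2,3,1,3,3
3,3,2,2,0
[3] 0,0,3,2,2
3,0,1,1,2
2,3,2,1,1
3,3,2,3,1
[4] 0,0,3,2,2
3,0,1,1,3
2,3,2,1,1
3,3,2,3,1
[5] 0,0,3,2,3
3,0,1,2,0
2,3,2,1,2
3,3,2,3,1
[6] 0,0,3,2,3
3,0,1,2,1
2,3,2,1,2
3,3,2,3,1
[7] 0,0,3,2,3
3,0,1,2,2
2,3,2,1,2
3,3,2,3,1
[8] 0,0,3,2,3
3,0,1,2,3
2,3,2,1,2
3,3,2,3,1
[9] 0,0,3,3,0
3,0,1,3,1
2,3,2,1,3
3,3,2,3,1
[10] 0,0,3,3,0
3,0,1,3,2
2,3,2,1,3
3,3,2,3,1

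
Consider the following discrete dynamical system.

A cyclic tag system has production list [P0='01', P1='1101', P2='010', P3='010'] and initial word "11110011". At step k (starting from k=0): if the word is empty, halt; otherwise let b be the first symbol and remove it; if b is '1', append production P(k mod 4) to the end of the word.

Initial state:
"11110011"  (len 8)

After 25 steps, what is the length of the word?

t=0: "11110011"  (len 8)
t=1: "111001101"  (len 9)
t=2: "110011011101"  (len 12)
t=3: "10011011101010"  (len 14)
t=4: "0011011101010010"  (len 16)
t=5: "011011101010010"  (len 15)
t=6: "11011101010010"  (len 14)
t=7: "1011101010010010"  (len 16)
t=8: "011101010010010010"  (len 18)
t=9: "11101010010010010"  (len 17)
t=10: "11010100100100101101"  (len 20)
t=11: "1010100100100101101010"  (len 22)
t=12: "010100100100101101010010"  (len 24)
t=13: "10100100100101101010010"  (len 23)
t=14: "01001001001011010100101101"  (len 26)
t=15: "1001001001011010100101101"  (len 25)
t=16: "001001001011010100101101010"  (len 27)
t=17: "01001001011010100101101010"  (len 26)
t=18: "1001001011010100101101010"  (len 25)
t=19: "001001011010100101101010010"  (len 27)
t=20: "01001011010100101101010010"  (len 26)
t=21: "1001011010100101101010010"  (len 25)
t=22: "0010110101001011010100101101"  (len 28)
t=23: "010110101001011010100101101"  (len 27)
t=24: "10110101001011010100101101"  (len 26)
t=25: "011010100101101010010110101"  (len 27)

27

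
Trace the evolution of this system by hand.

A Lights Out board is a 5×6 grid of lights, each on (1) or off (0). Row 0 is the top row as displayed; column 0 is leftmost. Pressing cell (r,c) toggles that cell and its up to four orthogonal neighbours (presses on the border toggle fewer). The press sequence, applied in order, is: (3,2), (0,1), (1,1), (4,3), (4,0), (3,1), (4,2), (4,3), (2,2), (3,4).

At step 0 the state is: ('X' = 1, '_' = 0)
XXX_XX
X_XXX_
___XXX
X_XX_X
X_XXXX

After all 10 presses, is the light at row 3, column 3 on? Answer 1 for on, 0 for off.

1

k=0  XXX_XX
X_XXX_
___XXX
X_XX_X
X_XXXX
k=1  XXX_XX
X_XXX_
__XXXX
XX___X
X__XXX
k=2  ____XX
XXXXX_
__XXXX
XX___X
X__XXX
k=3  _X__XX
___XX_
_XXXXX
XX___X
X__XXX
k=4  _X__XX
___XX_
_XXXXX
XX_X_X
X_X__X
k=5  _X__XX
___XX_
_XXXXX
_X_X_X
_XX__X
k=6  _X__XX
___XX_
__XXXX
X_XX_X
__X__X
k=7  _X__XX
___XX_
__XXXX
X__X_X
_X_X_X
k=8  _X__XX
___XX_
__XXXX
X____X
_XX_XX
k=9  _X__XX
__XXX_
_X__XX
X_X__X
_XX_XX
k=10  _X__XX
__XXX_
_X___X
X_XXX_
_XX__X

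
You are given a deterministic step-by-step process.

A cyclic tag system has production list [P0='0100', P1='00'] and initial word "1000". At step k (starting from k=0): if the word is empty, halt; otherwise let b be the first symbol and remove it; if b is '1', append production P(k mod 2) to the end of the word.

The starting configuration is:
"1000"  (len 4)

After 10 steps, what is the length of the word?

gen 0: "1000"  (len 4)
gen 1: "0000100"  (len 7)
gen 2: "000100"  (len 6)
gen 3: "00100"  (len 5)
gen 4: "0100"  (len 4)
gen 5: "100"  (len 3)
gen 6: "0000"  (len 4)
gen 7: "000"  (len 3)
gen 8: "00"  (len 2)
gen 9: "0"  (len 1)
gen 10: (halted — word empty)

0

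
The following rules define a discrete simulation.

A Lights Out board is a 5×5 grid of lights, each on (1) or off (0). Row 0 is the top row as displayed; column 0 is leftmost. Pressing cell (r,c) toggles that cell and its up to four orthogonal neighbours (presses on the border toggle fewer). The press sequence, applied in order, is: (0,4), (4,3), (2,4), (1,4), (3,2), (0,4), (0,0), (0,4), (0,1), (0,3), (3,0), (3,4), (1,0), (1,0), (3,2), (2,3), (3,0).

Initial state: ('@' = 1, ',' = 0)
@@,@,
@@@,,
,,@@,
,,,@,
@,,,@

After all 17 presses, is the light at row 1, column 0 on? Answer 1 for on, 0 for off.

0) @@,@,
@@@,,
,,@@,
,,,@,
@,,,@
1) @@,,@
@@@,@
,,@@,
,,,@,
@,,,@
2) @@,,@
@@@,@
,,@@,
,,,,,
@,@@,
3) @@,,@
@@@,,
,,@,@
,,,,@
@,@@,
4) @@,,,
@@@@@
,,@,,
,,,,@
@,@@,
5) @@,,,
@@@@@
,,,,,
,@@@@
@,,@,
6) @@,@@
@@@@,
,,,,,
,@@@@
@,,@,
7) ,,,@@
,@@@,
,,,,,
,@@@@
@,,@,
8) ,,,,,
,@@@@
,,,,,
,@@@@
@,,@,
9) @@@,,
,,@@@
,,,,,
,@@@@
@,,@,
10) @@,@@
,,@,@
,,,,,
,@@@@
@,,@,
11) @@,@@
,,@,@
@,,,,
@,@@@
,,,@,
12) @@,@@
,,@,@
@,,,@
@,@,,
,,,@@
13) ,@,@@
@@@,@
,,,,@
@,@,,
,,,@@
14) @@,@@
,,@,@
@,,,@
@,@,,
,,,@@
15) @@,@@
,,@,@
@,@,@
@@,@,
,,@@@
16) @@,@@
,,@@@
@,,@,
@@,,,
,,@@@
17) @@,@@
,,@@@
,,,@,
,,,,,
@,@@@

0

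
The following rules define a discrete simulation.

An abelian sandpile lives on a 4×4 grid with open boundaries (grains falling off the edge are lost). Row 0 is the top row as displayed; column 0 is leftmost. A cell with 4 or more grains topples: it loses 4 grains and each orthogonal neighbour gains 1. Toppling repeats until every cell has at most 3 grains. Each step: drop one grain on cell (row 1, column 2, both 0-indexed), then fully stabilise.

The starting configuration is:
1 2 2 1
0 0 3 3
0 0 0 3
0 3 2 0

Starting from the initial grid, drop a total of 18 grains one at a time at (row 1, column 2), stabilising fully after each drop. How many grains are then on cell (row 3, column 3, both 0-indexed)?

0) 1 2 2 1
0 0 3 3
0 0 0 3
0 3 2 0
1) 1 2 3 2
0 1 1 1
0 0 2 0
0 3 2 1
2) 1 2 3 2
0 1 2 1
0 0 2 0
0 3 2 1
3) 1 2 3 2
0 1 3 1
0 0 2 0
0 3 2 1
4) 1 3 0 3
0 2 1 2
0 0 3 0
0 3 2 1
5) 1 3 0 3
0 2 2 2
0 0 3 0
0 3 2 1
6) 1 3 0 3
0 2 3 2
0 0 3 0
0 3 2 1
7) 1 3 1 3
0 3 1 3
0 1 0 1
0 3 3 1
8) 1 3 1 3
0 3 2 3
0 1 0 1
0 3 3 1
9) 1 3 1 3
0 3 3 3
0 1 0 1
0 3 3 1
10) 2 1 0 1
1 1 3 1
0 2 1 2
0 3 3 1
11) 2 1 1 1
1 2 0 2
0 2 2 2
0 3 3 1
12) 2 1 1 1
1 2 1 2
0 2 2 2
0 3 3 1
13) 2 1 1 1
1 2 2 2
0 2 2 2
0 3 3 1
14) 2 1 1 1
1 2 3 2
0 2 2 2
0 3 3 1
15) 2 1 2 1
1 3 0 3
0 2 3 2
0 3 3 1
16) 2 1 2 1
1 3 1 3
0 2 3 2
0 3 3 1
17) 2 1 2 1
1 3 2 3
0 2 3 2
0 3 3 1
18) 2 1 2 1
1 3 3 3
0 2 3 2
0 3 3 1

1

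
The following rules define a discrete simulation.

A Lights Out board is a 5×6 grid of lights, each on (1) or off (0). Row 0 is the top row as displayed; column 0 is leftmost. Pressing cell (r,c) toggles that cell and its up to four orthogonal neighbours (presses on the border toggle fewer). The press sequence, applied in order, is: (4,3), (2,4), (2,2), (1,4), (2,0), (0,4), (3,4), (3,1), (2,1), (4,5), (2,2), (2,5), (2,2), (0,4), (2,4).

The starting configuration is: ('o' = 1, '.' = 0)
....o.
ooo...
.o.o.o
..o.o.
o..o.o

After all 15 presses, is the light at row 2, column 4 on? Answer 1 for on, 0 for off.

gen 0: ....o.
ooo...
.o.o.o
..o.o.
o..o.o
gen 1: ....o.
ooo...
.o.o.o
..ooo.
o.o.oo
gen 2: ....o.
ooo.o.
.o..o.
..oo..
o.o.oo
gen 3: ....o.
oo..o.
..ooo.
...o..
o.o.oo
gen 4: ......
oo.o.o
..oo..
...o..
o.o.oo
gen 5: ......
.o.o.o
oooo..
o..o..
o.o.oo
gen 6: ...ooo
.o.ooo
oooo..
o..o..
o.o.oo
gen 7: ...ooo
.o.ooo
ooooo.
o...oo
o.o..o
gen 8: ...ooo
.o.ooo
o.ooo.
.oo.oo
ooo..o
gen 9: ...ooo
...ooo
.o.oo.
..o.oo
ooo..o
gen 10: ...ooo
...ooo
.o.oo.
..o.o.
ooo.o.
gen 11: ...ooo
..oooo
..o.o.
....o.
ooo.o.
gen 12: ...ooo
..ooo.
..o..o
....oo
ooo.o.
gen 13: ...ooo
...oo.
.o.o.o
..o.oo
ooo.o.
gen 14: ......
...o..
.o.o.o
..o.oo
ooo.o.
gen 15: ......
...oo.
.o..o.
..o..o
ooo.o.

1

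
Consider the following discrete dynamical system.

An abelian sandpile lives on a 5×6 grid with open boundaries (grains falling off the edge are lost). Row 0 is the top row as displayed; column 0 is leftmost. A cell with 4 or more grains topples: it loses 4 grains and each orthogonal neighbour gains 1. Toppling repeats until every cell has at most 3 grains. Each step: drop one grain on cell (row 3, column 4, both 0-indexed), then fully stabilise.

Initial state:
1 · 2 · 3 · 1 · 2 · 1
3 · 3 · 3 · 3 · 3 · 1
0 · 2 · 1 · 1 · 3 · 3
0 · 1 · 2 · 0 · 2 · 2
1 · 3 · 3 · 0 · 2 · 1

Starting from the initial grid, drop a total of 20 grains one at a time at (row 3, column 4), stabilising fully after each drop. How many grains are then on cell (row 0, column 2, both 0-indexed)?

step 0: 1 · 2 · 3 · 1 · 2 · 1
3 · 3 · 3 · 3 · 3 · 1
0 · 2 · 1 · 1 · 3 · 3
0 · 1 · 2 · 0 · 2 · 2
1 · 3 · 3 · 0 · 2 · 1
step 1: 1 · 2 · 3 · 1 · 2 · 1
3 · 3 · 3 · 3 · 3 · 1
0 · 2 · 1 · 1 · 3 · 3
0 · 1 · 2 · 0 · 3 · 2
1 · 3 · 3 · 0 · 2 · 1
step 2: 3 · 0 · 1 · 3 · 3 · 1
0 · 2 · 2 · 1 · 1 · 3
1 · 3 · 2 · 3 · 2 · 1
0 · 1 · 2 · 1 · 2 · 0
1 · 3 · 3 · 0 · 3 · 2
step 3: 3 · 0 · 1 · 3 · 3 · 1
0 · 2 · 2 · 1 · 1 · 3
1 · 3 · 2 · 3 · 2 · 1
0 · 1 · 2 · 1 · 3 · 0
1 · 3 · 3 · 0 · 3 · 2
step 4: 3 · 0 · 1 · 3 · 3 · 1
0 · 2 · 2 · 1 · 1 · 3
1 · 3 · 2 · 3 · 3 · 1
0 · 1 · 2 · 2 · 1 · 1
1 · 3 · 3 · 1 · 0 · 3
step 5: 3 · 0 · 1 · 3 · 3 · 1
0 · 2 · 2 · 1 · 1 · 3
1 · 3 · 2 · 3 · 3 · 1
0 · 1 · 2 · 2 · 2 · 1
1 · 3 · 3 · 1 · 0 · 3
step 6: 3 · 0 · 1 · 3 · 3 · 1
0 · 2 · 2 · 1 · 1 · 3
1 · 3 · 2 · 3 · 3 · 1
0 · 1 · 2 · 2 · 3 · 1
1 · 3 · 3 · 1 · 0 · 3
step 7: 3 · 0 · 1 · 3 · 3 · 1
0 · 2 · 2 · 2 · 2 · 3
1 · 3 · 3 · 1 · 1 · 2
0 · 1 · 3 · 0 · 2 · 2
1 · 3 · 3 · 2 · 1 · 3
step 8: 3 · 0 · 1 · 3 · 3 · 1
0 · 2 · 2 · 2 · 2 · 3
1 · 3 · 3 · 1 · 1 · 2
0 · 1 · 3 · 0 · 3 · 2
1 · 3 · 3 · 2 · 1 · 3
step 9: 3 · 0 · 1 · 3 · 3 · 1
0 · 2 · 2 · 2 · 2 · 3
1 · 3 · 3 · 1 · 2 · 2
0 · 1 · 3 · 1 · 0 · 3
1 · 3 · 3 · 2 · 2 · 3
step 10: 3 · 0 · 1 · 3 · 3 · 1
0 · 2 · 2 · 2 · 2 · 3
1 · 3 · 3 · 1 · 2 · 2
0 · 1 · 3 · 1 · 1 · 3
1 · 3 · 3 · 2 · 2 · 3
step 11: 3 · 0 · 1 · 3 · 3 · 1
0 · 2 · 2 · 2 · 2 · 3
1 · 3 · 3 · 1 · 2 · 2
0 · 1 · 3 · 1 · 2 · 3
1 · 3 · 3 · 2 · 2 · 3
step 12: 3 · 0 · 1 · 3 · 3 · 1
0 · 2 · 2 · 2 · 2 · 3
1 · 3 · 3 · 1 · 2 · 2
0 · 1 · 3 · 1 · 3 · 3
1 · 3 · 3 · 2 · 2 · 3
step 13: 3 · 0 · 1 · 3 · 3 · 1
0 · 2 · 2 · 2 · 2 · 3
1 · 3 · 3 · 1 · 3 · 3
0 · 1 · 3 · 2 · 2 · 1
1 · 3 · 3 · 3 · 0 · 1
step 14: 3 · 0 · 1 · 3 · 3 · 1
0 · 2 · 2 · 2 · 2 · 3
1 · 3 · 3 · 1 · 3 · 3
0 · 1 · 3 · 2 · 3 · 1
1 · 3 · 3 · 3 · 0 · 1
step 15: 3 · 0 · 2 · 1 · 1 · 3
0 · 2 · 3 · 0 · 2 · 1
1 · 3 · 3 · 3 · 2 · 1
0 · 1 · 3 · 3 · 1 · 3
1 · 3 · 3 · 3 · 1 · 1
step 16: 3 · 0 · 2 · 1 · 1 · 3
0 · 2 · 3 · 0 · 2 · 1
1 · 3 · 3 · 3 · 2 · 1
0 · 1 · 3 · 3 · 2 · 3
1 · 3 · 3 · 3 · 1 · 1
step 17: 3 · 0 · 2 · 1 · 1 · 3
0 · 2 · 3 · 0 · 2 · 1
1 · 3 · 3 · 3 · 2 · 1
0 · 1 · 3 · 3 · 3 · 3
1 · 3 · 3 · 3 · 1 · 1
step 18: 3 · 1 · 3 · 1 · 1 · 3
1 · 0 · 1 · 2 · 3 · 1
2 · 2 · 3 · 2 · 0 · 3
1 · 0 · 3 · 3 · 3 · 0
2 · 1 · 2 · 1 · 3 · 2
step 19: 3 · 1 · 3 · 1 · 1 · 3
1 · 0 · 2 · 3 · 3 · 1
2 · 3 · 1 · 0 · 2 · 3
1 · 1 · 1 · 2 · 2 · 1
2 · 1 · 3 · 3 · 0 · 3
step 20: 3 · 1 · 3 · 1 · 1 · 3
1 · 0 · 2 · 3 · 3 · 1
2 · 3 · 1 · 0 · 2 · 3
1 · 1 · 1 · 2 · 3 · 1
2 · 1 · 3 · 3 · 0 · 3

3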